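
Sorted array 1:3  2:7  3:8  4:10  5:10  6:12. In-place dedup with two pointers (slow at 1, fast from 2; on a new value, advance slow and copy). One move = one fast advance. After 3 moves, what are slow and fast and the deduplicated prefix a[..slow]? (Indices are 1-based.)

(s=1,f=2) a[fast]=7≠a[slow]=3 write a[2]=7 → slow++,fast++
(s=2,f=3) a[fast]=8≠a[slow]=7 write a[3]=8 → slow++,fast++
(s=3,f=4) a[fast]=10≠a[slow]=8 write a[4]=10 → slow++,fast++

slow=4, fast=5, prefix=[3, 7, 8, 10]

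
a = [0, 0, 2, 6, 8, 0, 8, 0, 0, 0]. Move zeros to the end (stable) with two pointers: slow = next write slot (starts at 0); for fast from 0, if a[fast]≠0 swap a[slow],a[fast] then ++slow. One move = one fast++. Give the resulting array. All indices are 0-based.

[2, 6, 8, 8, 0, 0, 0, 0, 0, 0]

slow=0 fast=0: a[fast]=0, fast++
slow=0 fast=1: a[fast]=0, fast++
slow=0 fast=2: a[fast]=2≠0 swap→a[0]=2, slow++,fast++
slow=1 fast=3: a[fast]=6≠0 swap→a[1]=6, slow++,fast++
slow=2 fast=4: a[fast]=8≠0 swap→a[2]=8, slow++,fast++
slow=3 fast=5: a[fast]=0, fast++
slow=3 fast=6: a[fast]=8≠0 swap→a[3]=8, slow++,fast++
slow=4 fast=7: a[fast]=0, fast++
slow=4 fast=8: a[fast]=0, fast++
slow=4 fast=9: a[fast]=0, fast++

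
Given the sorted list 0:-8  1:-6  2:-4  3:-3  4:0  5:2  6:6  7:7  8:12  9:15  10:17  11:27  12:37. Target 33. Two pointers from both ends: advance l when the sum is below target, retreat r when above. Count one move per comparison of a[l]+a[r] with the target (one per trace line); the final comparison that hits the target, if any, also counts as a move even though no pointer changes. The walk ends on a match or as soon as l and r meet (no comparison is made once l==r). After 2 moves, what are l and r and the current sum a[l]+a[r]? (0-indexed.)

l=0 r=12: -8+37=29 <33, l++
l=1 r=12: -6+37=31 <33, l++

l=2, r=12, sum=33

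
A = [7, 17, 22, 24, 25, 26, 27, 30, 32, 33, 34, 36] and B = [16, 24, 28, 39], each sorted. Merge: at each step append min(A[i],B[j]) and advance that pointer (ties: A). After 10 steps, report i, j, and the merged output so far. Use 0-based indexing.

i=7, j=3, merged so far=[7, 16, 17, 22, 24, 24, 25, 26, 27, 28]

i=0 j=0: A[i]=7<=B[j]=16 take 7, i++
i=1 j=0: A[i]=17>B[j]=16 take 16, j++
i=1 j=1: A[i]=17<=B[j]=24 take 17, i++
i=2 j=1: A[i]=22<=B[j]=24 take 22, i++
i=3 j=1: A[i]=24<=B[j]=24 take 24, i++
i=4 j=1: A[i]=25>B[j]=24 take 24, j++
i=4 j=2: A[i]=25<=B[j]=28 take 25, i++
i=5 j=2: A[i]=26<=B[j]=28 take 26, i++
i=6 j=2: A[i]=27<=B[j]=28 take 27, i++
i=7 j=2: A[i]=30>B[j]=28 take 28, j++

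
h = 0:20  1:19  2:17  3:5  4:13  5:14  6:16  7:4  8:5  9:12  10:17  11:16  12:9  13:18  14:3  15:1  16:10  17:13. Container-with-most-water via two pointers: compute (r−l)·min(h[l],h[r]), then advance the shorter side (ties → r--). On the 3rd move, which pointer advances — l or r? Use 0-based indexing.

[0,17] min(20,13)*17=221 best=221 * → r--
[0,16] min(20,10)*16=160 best=221 → r--
[0,15] min(20,1)*15=15 best=221 → r--

r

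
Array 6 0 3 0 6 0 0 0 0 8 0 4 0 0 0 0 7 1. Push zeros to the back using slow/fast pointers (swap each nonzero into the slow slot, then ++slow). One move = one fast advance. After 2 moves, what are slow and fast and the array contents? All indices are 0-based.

slow=0 fast=0: a[fast]=6≠0 swap→a[0]=6, slow++,fast++
slow=1 fast=1: a[fast]=0, fast++

slow=1, fast=2, a=[6, 0, 3, 0, 6, 0, 0, 0, 0, 8, 0, 4, 0, 0, 0, 0, 7, 1]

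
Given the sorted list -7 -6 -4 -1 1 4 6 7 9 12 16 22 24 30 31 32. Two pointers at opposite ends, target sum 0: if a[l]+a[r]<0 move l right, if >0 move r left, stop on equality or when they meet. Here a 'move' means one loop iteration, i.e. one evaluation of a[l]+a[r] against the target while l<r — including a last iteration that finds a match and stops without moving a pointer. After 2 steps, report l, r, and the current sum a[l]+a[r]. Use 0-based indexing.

[0,15] -7+32=25 >0 → r--
[0,14] -7+31=24 >0 → r--

l=0, r=13, sum=23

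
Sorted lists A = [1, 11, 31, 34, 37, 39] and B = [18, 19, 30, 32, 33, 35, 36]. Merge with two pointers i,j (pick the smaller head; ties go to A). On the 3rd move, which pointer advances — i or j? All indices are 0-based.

j

[i=0,j=0] A[i]=1<=B[j]=18 take 1 → i++
[i=1,j=0] A[i]=11<=B[j]=18 take 11 → i++
[i=2,j=0] A[i]=31>B[j]=18 take 18 → j++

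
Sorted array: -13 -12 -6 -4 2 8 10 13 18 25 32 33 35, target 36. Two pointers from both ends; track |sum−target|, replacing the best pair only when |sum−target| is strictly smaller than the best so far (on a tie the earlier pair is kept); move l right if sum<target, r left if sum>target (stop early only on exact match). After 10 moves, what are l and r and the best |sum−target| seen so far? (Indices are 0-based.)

l=0 r=12: -13+35=22 d=14 *, l++
l=1 r=12: -12+35=23 d=13 *, l++
l=2 r=12: -6+35=29 d=7 *, l++
l=3 r=12: -4+35=31 d=5 *, l++
l=4 r=12: 2+35=37 d=1 *, r--
l=4 r=11: 2+33=35 d=1, l++
l=5 r=11: 8+33=41 d=5, r--
l=5 r=10: 8+32=40 d=4, r--
l=5 r=9: 8+25=33 d=3, l++
l=6 r=9: 10+25=35 d=1, l++

l=7, r=9, best |Δ|=1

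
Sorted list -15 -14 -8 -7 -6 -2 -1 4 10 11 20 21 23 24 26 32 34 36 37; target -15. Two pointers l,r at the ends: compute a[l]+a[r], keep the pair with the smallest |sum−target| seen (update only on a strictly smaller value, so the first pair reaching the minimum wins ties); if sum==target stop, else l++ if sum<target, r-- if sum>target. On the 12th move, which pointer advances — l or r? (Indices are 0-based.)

r

[0,18] -15+37=22 d=37 * → r--
[0,17] -15+36=21 d=36 * → r--
[0,16] -15+34=19 d=34 * → r--
[0,15] -15+32=17 d=32 * → r--
[0,14] -15+26=11 d=26 * → r--
[0,13] -15+24=9 d=24 * → r--
[0,12] -15+23=8 d=23 * → r--
[0,11] -15+21=6 d=21 * → r--
[0,10] -15+20=5 d=20 * → r--
[0,9] -15+11=-4 d=11 * → r--
[0,8] -15+10=-5 d=10 * → r--
[0,7] -15+4=-11 d=4 * → r--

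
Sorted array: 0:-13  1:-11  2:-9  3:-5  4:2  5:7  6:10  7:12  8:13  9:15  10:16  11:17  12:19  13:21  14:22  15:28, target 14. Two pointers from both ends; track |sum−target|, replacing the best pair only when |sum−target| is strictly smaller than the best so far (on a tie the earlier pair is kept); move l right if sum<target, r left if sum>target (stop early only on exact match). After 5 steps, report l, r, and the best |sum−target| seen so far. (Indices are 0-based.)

l=0 r=15: -13+28=15 d=1 *, r--
l=0 r=14: -13+22=9 d=5, l++
l=1 r=14: -11+22=11 d=3, l++
l=2 r=14: -9+22=13 d=1, l++
l=3 r=14: -5+22=17 d=3, r--

l=3, r=13, best |Δ|=1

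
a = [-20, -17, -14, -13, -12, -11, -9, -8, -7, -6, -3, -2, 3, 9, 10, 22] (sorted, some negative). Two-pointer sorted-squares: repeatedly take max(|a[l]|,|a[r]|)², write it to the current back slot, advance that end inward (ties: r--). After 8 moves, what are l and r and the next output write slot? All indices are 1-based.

[1,16] |-20|<=|22| out[16]=484 → r--
[1,15] |-20|>|10| out[15]=400 → l++
[2,15] |-17|>|10| out[14]=289 → l++
[3,15] |-14|>|10| out[13]=196 → l++
[4,15] |-13|>|10| out[12]=169 → l++
[5,15] |-12|>|10| out[11]=144 → l++
[6,15] |-11|>|10| out[10]=121 → l++
[7,15] |-9|<=|10| out[9]=100 → r--

l=7, r=14, next write slot=8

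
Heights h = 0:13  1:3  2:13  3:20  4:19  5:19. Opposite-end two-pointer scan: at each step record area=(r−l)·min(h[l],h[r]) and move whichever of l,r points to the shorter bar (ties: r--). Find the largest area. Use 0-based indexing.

max area = 65

l=0 r=5: min(13,19)*5=65 best=65 *, l++
l=1 r=5: min(3,19)*4=12 best=65, l++
l=2 r=5: min(13,19)*3=39 best=65, l++
l=3 r=5: min(20,19)*2=38 best=65, r--
l=3 r=4: min(20,19)*1=19 best=65, r--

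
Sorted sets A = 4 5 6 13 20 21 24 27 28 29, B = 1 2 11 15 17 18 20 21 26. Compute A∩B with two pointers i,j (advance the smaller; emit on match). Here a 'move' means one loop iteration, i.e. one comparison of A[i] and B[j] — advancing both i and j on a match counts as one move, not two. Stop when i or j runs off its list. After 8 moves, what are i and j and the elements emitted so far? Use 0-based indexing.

i=4, j=4, emitted=[]

[i=0,j=0] 4>1 → j++
[i=0,j=1] 4>2 → j++
[i=0,j=2] 4<11 → i++
[i=1,j=2] 5<11 → i++
[i=2,j=2] 6<11 → i++
[i=3,j=2] 13>11 → j++
[i=3,j=3] 13<15 → i++
[i=4,j=3] 20>15 → j++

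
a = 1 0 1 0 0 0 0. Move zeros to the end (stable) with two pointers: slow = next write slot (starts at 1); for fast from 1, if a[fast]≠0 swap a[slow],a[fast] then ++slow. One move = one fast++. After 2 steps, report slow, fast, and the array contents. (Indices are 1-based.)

(s=1,f=1) a[fast]=1≠0 swap→a[1]=1 → slow++,fast++
(s=2,f=2) a[fast]=0 → fast++

slow=2, fast=3, a=[1, 0, 1, 0, 0, 0, 0]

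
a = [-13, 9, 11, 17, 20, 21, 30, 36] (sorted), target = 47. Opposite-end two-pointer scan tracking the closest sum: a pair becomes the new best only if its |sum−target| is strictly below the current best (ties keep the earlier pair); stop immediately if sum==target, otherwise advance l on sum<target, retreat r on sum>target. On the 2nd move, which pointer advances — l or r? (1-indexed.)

l

l=1 r=8: -13+36=23 d=24 *, l++
l=2 r=8: 9+36=45 d=2 *, l++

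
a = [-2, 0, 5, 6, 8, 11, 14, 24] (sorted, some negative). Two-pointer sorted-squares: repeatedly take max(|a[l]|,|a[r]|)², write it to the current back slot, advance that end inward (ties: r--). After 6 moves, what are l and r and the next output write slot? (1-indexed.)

l=1, r=2, next write slot=2

l=1 r=8: |-2|<=|24| out[8]=576, r--
l=1 r=7: |-2|<=|14| out[7]=196, r--
l=1 r=6: |-2|<=|11| out[6]=121, r--
l=1 r=5: |-2|<=|8| out[5]=64, r--
l=1 r=4: |-2|<=|6| out[4]=36, r--
l=1 r=3: |-2|<=|5| out[3]=25, r--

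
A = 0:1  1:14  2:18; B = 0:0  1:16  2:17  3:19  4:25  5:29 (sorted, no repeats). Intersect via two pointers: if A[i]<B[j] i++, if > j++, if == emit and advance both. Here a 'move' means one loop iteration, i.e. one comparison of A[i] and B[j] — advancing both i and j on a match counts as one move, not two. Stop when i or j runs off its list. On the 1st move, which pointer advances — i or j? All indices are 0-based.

[i=0,j=0] 1>0 → j++

j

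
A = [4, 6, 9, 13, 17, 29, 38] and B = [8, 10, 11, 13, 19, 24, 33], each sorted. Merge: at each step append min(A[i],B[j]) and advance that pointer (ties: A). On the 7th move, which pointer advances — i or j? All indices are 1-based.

i

i=1 j=1: A[i]=4<=B[j]=8 take 4, i++
i=2 j=1: A[i]=6<=B[j]=8 take 6, i++
i=3 j=1: A[i]=9>B[j]=8 take 8, j++
i=3 j=2: A[i]=9<=B[j]=10 take 9, i++
i=4 j=2: A[i]=13>B[j]=10 take 10, j++
i=4 j=3: A[i]=13>B[j]=11 take 11, j++
i=4 j=4: A[i]=13<=B[j]=13 take 13, i++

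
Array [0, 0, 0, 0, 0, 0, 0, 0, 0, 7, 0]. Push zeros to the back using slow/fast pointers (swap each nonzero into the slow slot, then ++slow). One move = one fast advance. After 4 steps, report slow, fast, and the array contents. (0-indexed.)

slow=0, fast=4, a=[0, 0, 0, 0, 0, 0, 0, 0, 0, 7, 0]

(s=0,f=0) a[fast]=0 → fast++
(s=0,f=1) a[fast]=0 → fast++
(s=0,f=2) a[fast]=0 → fast++
(s=0,f=3) a[fast]=0 → fast++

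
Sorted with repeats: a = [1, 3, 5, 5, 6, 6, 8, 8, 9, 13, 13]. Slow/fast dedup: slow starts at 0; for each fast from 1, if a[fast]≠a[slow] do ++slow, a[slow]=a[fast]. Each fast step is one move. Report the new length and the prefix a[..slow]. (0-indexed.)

(s=0,f=1) a[fast]=3≠a[slow]=1 write a[1]=3 → slow++,fast++
(s=1,f=2) a[fast]=5≠a[slow]=3 write a[2]=5 → slow++,fast++
(s=2,f=3) a[fast]=5=a[slow] dup → fast++
(s=2,f=4) a[fast]=6≠a[slow]=5 write a[3]=6 → slow++,fast++
(s=3,f=5) a[fast]=6=a[slow] dup → fast++
(s=3,f=6) a[fast]=8≠a[slow]=6 write a[4]=8 → slow++,fast++
(s=4,f=7) a[fast]=8=a[slow] dup → fast++
(s=4,f=8) a[fast]=9≠a[slow]=8 write a[5]=9 → slow++,fast++
(s=5,f=9) a[fast]=13≠a[slow]=9 write a[6]=13 → slow++,fast++
(s=6,f=10) a[fast]=13=a[slow] dup → fast++

length 7; prefix = [1, 3, 5, 6, 8, 9, 13]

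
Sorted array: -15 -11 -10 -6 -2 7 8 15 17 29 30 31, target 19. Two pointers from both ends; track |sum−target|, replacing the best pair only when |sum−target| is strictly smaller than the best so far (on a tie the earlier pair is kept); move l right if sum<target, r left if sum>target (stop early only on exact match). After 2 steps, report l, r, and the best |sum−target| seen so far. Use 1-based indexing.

l=2, r=11, best |Δ|=1

[1,12] -15+31=16 d=3 * → l++
[2,12] -11+31=20 d=1 * → r--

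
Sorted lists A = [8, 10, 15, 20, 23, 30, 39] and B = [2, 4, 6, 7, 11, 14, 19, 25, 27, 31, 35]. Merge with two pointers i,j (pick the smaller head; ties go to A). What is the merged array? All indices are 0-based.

[2, 4, 6, 7, 8, 10, 11, 14, 15, 19, 20, 23, 25, 27, 30, 31, 35, 39]

[i=0,j=0] A[i]=8>B[j]=2 take 2 → j++
[i=0,j=1] A[i]=8>B[j]=4 take 4 → j++
[i=0,j=2] A[i]=8>B[j]=6 take 6 → j++
[i=0,j=3] A[i]=8>B[j]=7 take 7 → j++
[i=0,j=4] A[i]=8<=B[j]=11 take 8 → i++
[i=1,j=4] A[i]=10<=B[j]=11 take 10 → i++
[i=2,j=4] A[i]=15>B[j]=11 take 11 → j++
[i=2,j=5] A[i]=15>B[j]=14 take 14 → j++
[i=2,j=6] A[i]=15<=B[j]=19 take 15 → i++
[i=3,j=6] A[i]=20>B[j]=19 take 19 → j++
[i=3,j=7] A[i]=20<=B[j]=25 take 20 → i++
[i=4,j=7] A[i]=23<=B[j]=25 take 23 → i++
[i=5,j=7] A[i]=30>B[j]=25 take 25 → j++
[i=5,j=8] A[i]=30>B[j]=27 take 27 → j++
[i=5,j=9] A[i]=30<=B[j]=31 take 30 → i++
[i=6,j=9] A[i]=39>B[j]=31 take 31 → j++
[i=6,j=10] A[i]=39>B[j]=35 take 35 → j++
[i=6,j=11] B done, take A[i]=39 → i++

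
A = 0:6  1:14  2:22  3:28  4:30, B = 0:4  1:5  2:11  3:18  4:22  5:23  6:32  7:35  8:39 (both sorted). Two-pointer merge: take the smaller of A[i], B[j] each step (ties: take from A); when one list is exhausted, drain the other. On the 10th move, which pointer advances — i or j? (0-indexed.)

i

i=0 j=0: A[i]=6>B[j]=4 take 4, j++
i=0 j=1: A[i]=6>B[j]=5 take 5, j++
i=0 j=2: A[i]=6<=B[j]=11 take 6, i++
i=1 j=2: A[i]=14>B[j]=11 take 11, j++
i=1 j=3: A[i]=14<=B[j]=18 take 14, i++
i=2 j=3: A[i]=22>B[j]=18 take 18, j++
i=2 j=4: A[i]=22<=B[j]=22 take 22, i++
i=3 j=4: A[i]=28>B[j]=22 take 22, j++
i=3 j=5: A[i]=28>B[j]=23 take 23, j++
i=3 j=6: A[i]=28<=B[j]=32 take 28, i++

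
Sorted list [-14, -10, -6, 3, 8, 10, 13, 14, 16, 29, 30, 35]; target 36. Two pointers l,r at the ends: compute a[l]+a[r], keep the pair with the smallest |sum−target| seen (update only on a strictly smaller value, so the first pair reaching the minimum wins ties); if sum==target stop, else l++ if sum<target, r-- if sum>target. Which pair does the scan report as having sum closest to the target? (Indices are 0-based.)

pair (8, 29) with sum 37 (|Δ|=1)

l=0 r=11: -14+35=21 d=15 *, l++
l=1 r=11: -10+35=25 d=11 *, l++
l=2 r=11: -6+35=29 d=7 *, l++
l=3 r=11: 3+35=38 d=2 *, r--
l=3 r=10: 3+30=33 d=3, l++
l=4 r=10: 8+30=38 d=2, r--
l=4 r=9: 8+29=37 d=1 *, r--
l=4 r=8: 8+16=24 d=12, l++
l=5 r=8: 10+16=26 d=10, l++
l=6 r=8: 13+16=29 d=7, l++
l=7 r=8: 14+16=30 d=6, l++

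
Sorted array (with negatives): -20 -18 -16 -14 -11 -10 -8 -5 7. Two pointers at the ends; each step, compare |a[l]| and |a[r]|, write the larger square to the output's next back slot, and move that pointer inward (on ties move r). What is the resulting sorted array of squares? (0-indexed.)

[0,8] |-20|>|7| out[8]=400 → l++
[1,8] |-18|>|7| out[7]=324 → l++
[2,8] |-16|>|7| out[6]=256 → l++
[3,8] |-14|>|7| out[5]=196 → l++
[4,8] |-11|>|7| out[4]=121 → l++
[5,8] |-10|>|7| out[3]=100 → l++
[6,8] |-8|>|7| out[2]=64 → l++
[7,8] |-5|<=|7| out[1]=49 → r--
[7,7] |-5|<=|-5| out[0]=25 → r--

[25, 49, 64, 100, 121, 196, 256, 324, 400]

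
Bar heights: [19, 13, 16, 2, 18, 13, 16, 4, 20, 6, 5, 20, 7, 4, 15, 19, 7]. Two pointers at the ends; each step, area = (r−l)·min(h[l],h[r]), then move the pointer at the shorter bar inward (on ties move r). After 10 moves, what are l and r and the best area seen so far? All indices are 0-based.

l=5, r=11, best area=285

l=0 r=16: min(19,7)*16=112 best=112 *, r--
l=0 r=15: min(19,19)*15=285 best=285 *, r--
l=0 r=14: min(19,15)*14=210 best=285, r--
l=0 r=13: min(19,4)*13=52 best=285, r--
l=0 r=12: min(19,7)*12=84 best=285, r--
l=0 r=11: min(19,20)*11=209 best=285, l++
l=1 r=11: min(13,20)*10=130 best=285, l++
l=2 r=11: min(16,20)*9=144 best=285, l++
l=3 r=11: min(2,20)*8=16 best=285, l++
l=4 r=11: min(18,20)*7=126 best=285, l++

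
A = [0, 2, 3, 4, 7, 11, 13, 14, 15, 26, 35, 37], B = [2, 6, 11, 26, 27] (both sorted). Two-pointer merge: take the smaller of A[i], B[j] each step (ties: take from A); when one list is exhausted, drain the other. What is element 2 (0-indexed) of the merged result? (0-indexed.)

merged[2] = 2

i=0 j=0: A[i]=0<=B[j]=2 take 0, i++
i=1 j=0: A[i]=2<=B[j]=2 take 2, i++
i=2 j=0: A[i]=3>B[j]=2 take 2, j++
i=2 j=1: A[i]=3<=B[j]=6 take 3, i++
i=3 j=1: A[i]=4<=B[j]=6 take 4, i++
i=4 j=1: A[i]=7>B[j]=6 take 6, j++
i=4 j=2: A[i]=7<=B[j]=11 take 7, i++
i=5 j=2: A[i]=11<=B[j]=11 take 11, i++
i=6 j=2: A[i]=13>B[j]=11 take 11, j++
i=6 j=3: A[i]=13<=B[j]=26 take 13, i++
i=7 j=3: A[i]=14<=B[j]=26 take 14, i++
i=8 j=3: A[i]=15<=B[j]=26 take 15, i++
i=9 j=3: A[i]=26<=B[j]=26 take 26, i++
i=10 j=3: A[i]=35>B[j]=26 take 26, j++
i=10 j=4: A[i]=35>B[j]=27 take 27, j++
i=10 j=5: B done, take A[i]=35, i++
i=11 j=5: B done, take A[i]=37, i++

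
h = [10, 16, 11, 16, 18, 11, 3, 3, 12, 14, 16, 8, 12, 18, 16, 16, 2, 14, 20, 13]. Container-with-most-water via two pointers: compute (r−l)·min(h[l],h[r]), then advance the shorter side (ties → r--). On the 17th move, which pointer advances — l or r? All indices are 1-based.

l=1 r=20: min(10,13)*19=190 best=190 *, l++
l=2 r=20: min(16,13)*18=234 best=234 *, r--
l=2 r=19: min(16,20)*17=272 best=272 *, l++
l=3 r=19: min(11,20)*16=176 best=272, l++
l=4 r=19: min(16,20)*15=240 best=272, l++
l=5 r=19: min(18,20)*14=252 best=272, l++
l=6 r=19: min(11,20)*13=143 best=272, l++
l=7 r=19: min(3,20)*12=36 best=272, l++
l=8 r=19: min(3,20)*11=33 best=272, l++
l=9 r=19: min(12,20)*10=120 best=272, l++
l=10 r=19: min(14,20)*9=126 best=272, l++
l=11 r=19: min(16,20)*8=128 best=272, l++
l=12 r=19: min(8,20)*7=56 best=272, l++
l=13 r=19: min(12,20)*6=72 best=272, l++
l=14 r=19: min(18,20)*5=90 best=272, l++
l=15 r=19: min(16,20)*4=64 best=272, l++
l=16 r=19: min(16,20)*3=48 best=272, l++

l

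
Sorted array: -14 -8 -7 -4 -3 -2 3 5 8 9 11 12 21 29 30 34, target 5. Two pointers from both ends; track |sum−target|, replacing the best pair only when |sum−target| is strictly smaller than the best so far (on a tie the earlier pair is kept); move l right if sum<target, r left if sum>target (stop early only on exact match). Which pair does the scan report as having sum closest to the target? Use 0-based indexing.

[0,15] -14+34=20 d=15 * → r--
[0,14] -14+30=16 d=11 * → r--
[0,13] -14+29=15 d=10 * → r--
[0,12] -14+21=7 d=2 * → r--
[0,11] -14+12=-2 d=7 → l++
[1,11] -8+12=4 d=1 * → l++
[2,11] -7+12=5 d=0 * → stop

pair (-7, 12) with sum 5 (|Δ|=0)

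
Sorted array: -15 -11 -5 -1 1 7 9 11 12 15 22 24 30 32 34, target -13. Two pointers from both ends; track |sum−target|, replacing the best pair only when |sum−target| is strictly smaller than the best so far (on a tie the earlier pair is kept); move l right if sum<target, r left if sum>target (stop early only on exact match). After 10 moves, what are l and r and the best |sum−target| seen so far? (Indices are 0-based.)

l=0 r=14: -15+34=19 d=32 *, r--
l=0 r=13: -15+32=17 d=30 *, r--
l=0 r=12: -15+30=15 d=28 *, r--
l=0 r=11: -15+24=9 d=22 *, r--
l=0 r=10: -15+22=7 d=20 *, r--
l=0 r=9: -15+15=0 d=13 *, r--
l=0 r=8: -15+12=-3 d=10 *, r--
l=0 r=7: -15+11=-4 d=9 *, r--
l=0 r=6: -15+9=-6 d=7 *, r--
l=0 r=5: -15+7=-8 d=5 *, r--

l=0, r=4, best |Δ|=5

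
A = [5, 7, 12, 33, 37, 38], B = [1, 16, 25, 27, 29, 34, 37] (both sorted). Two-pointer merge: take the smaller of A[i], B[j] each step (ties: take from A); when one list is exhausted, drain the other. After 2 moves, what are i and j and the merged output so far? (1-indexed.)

[i=1,j=1] A[i]=5>B[j]=1 take 1 → j++
[i=1,j=2] A[i]=5<=B[j]=16 take 5 → i++

i=2, j=2, merged so far=[1, 5]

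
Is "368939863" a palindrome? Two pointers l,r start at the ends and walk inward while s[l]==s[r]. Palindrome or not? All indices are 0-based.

palindrome

l=0 r=8: '3'=='3', l++,r--
l=1 r=7: '6'=='6', l++,r--
l=2 r=6: '8'=='8', l++,r--
l=3 r=5: '9'=='9', l++,r--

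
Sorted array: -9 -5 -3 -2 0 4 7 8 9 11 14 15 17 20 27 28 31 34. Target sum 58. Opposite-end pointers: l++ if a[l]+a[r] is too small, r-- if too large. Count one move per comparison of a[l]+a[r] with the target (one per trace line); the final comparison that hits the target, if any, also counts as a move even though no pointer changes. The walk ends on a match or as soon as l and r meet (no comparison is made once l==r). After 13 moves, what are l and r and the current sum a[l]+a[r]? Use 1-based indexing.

[1,18] -9+34=25 <58 → l++
[2,18] -5+34=29 <58 → l++
[3,18] -3+34=31 <58 → l++
[4,18] -2+34=32 <58 → l++
[5,18] 0+34=34 <58 → l++
[6,18] 4+34=38 <58 → l++
[7,18] 7+34=41 <58 → l++
[8,18] 8+34=42 <58 → l++
[9,18] 9+34=43 <58 → l++
[10,18] 11+34=45 <58 → l++
[11,18] 14+34=48 <58 → l++
[12,18] 15+34=49 <58 → l++
[13,18] 17+34=51 <58 → l++

l=14, r=18, sum=54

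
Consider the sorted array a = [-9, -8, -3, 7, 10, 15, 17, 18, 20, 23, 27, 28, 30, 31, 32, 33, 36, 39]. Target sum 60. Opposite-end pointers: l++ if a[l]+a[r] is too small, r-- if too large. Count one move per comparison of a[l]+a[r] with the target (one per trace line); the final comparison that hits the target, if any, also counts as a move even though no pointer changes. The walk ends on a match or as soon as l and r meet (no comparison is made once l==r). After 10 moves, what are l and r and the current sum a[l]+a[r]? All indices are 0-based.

[0,17] -9+39=30 <60 → l++
[1,17] -8+39=31 <60 → l++
[2,17] -3+39=36 <60 → l++
[3,17] 7+39=46 <60 → l++
[4,17] 10+39=49 <60 → l++
[5,17] 15+39=54 <60 → l++
[6,17] 17+39=56 <60 → l++
[7,17] 18+39=57 <60 → l++
[8,17] 20+39=59 <60 → l++
[9,17] 23+39=62 >60 → r--

l=9, r=16, sum=59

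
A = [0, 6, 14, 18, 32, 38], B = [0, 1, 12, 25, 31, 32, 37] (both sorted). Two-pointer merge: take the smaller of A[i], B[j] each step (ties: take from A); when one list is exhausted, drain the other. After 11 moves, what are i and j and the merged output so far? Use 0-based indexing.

i=5, j=6, merged so far=[0, 0, 1, 6, 12, 14, 18, 25, 31, 32, 32]

[i=0,j=0] A[i]=0<=B[j]=0 take 0 → i++
[i=1,j=0] A[i]=6>B[j]=0 take 0 → j++
[i=1,j=1] A[i]=6>B[j]=1 take 1 → j++
[i=1,j=2] A[i]=6<=B[j]=12 take 6 → i++
[i=2,j=2] A[i]=14>B[j]=12 take 12 → j++
[i=2,j=3] A[i]=14<=B[j]=25 take 14 → i++
[i=3,j=3] A[i]=18<=B[j]=25 take 18 → i++
[i=4,j=3] A[i]=32>B[j]=25 take 25 → j++
[i=4,j=4] A[i]=32>B[j]=31 take 31 → j++
[i=4,j=5] A[i]=32<=B[j]=32 take 32 → i++
[i=5,j=5] A[i]=38>B[j]=32 take 32 → j++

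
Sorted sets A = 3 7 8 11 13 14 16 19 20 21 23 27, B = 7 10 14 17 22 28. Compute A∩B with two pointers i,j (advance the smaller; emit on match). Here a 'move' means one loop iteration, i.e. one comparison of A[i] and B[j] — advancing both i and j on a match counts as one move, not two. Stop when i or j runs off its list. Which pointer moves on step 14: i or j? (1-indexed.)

i

[i=1,j=1] 3<7 → i++
[i=2,j=1] 7==7 emit → i++,j++
[i=3,j=2] 8<10 → i++
[i=4,j=2] 11>10 → j++
[i=4,j=3] 11<14 → i++
[i=5,j=3] 13<14 → i++
[i=6,j=3] 14==14 emit → i++,j++
[i=7,j=4] 16<17 → i++
[i=8,j=4] 19>17 → j++
[i=8,j=5] 19<22 → i++
[i=9,j=5] 20<22 → i++
[i=10,j=5] 21<22 → i++
[i=11,j=5] 23>22 → j++
[i=11,j=6] 23<28 → i++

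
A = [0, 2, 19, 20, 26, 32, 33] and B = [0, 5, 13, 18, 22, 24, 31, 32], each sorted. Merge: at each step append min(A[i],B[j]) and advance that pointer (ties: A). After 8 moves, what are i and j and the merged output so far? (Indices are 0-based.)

i=0 j=0: A[i]=0<=B[j]=0 take 0, i++
i=1 j=0: A[i]=2>B[j]=0 take 0, j++
i=1 j=1: A[i]=2<=B[j]=5 take 2, i++
i=2 j=1: A[i]=19>B[j]=5 take 5, j++
i=2 j=2: A[i]=19>B[j]=13 take 13, j++
i=2 j=3: A[i]=19>B[j]=18 take 18, j++
i=2 j=4: A[i]=19<=B[j]=22 take 19, i++
i=3 j=4: A[i]=20<=B[j]=22 take 20, i++

i=4, j=4, merged so far=[0, 0, 2, 5, 13, 18, 19, 20]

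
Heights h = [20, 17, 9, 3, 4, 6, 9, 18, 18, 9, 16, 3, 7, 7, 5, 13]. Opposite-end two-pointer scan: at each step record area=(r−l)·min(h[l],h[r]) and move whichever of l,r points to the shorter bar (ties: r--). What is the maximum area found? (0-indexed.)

max area = 195

l=0 r=15: min(20,13)*15=195 best=195 *, r--
l=0 r=14: min(20,5)*14=70 best=195, r--
l=0 r=13: min(20,7)*13=91 best=195, r--
l=0 r=12: min(20,7)*12=84 best=195, r--
l=0 r=11: min(20,3)*11=33 best=195, r--
l=0 r=10: min(20,16)*10=160 best=195, r--
l=0 r=9: min(20,9)*9=81 best=195, r--
l=0 r=8: min(20,18)*8=144 best=195, r--
l=0 r=7: min(20,18)*7=126 best=195, r--
l=0 r=6: min(20,9)*6=54 best=195, r--
l=0 r=5: min(20,6)*5=30 best=195, r--
l=0 r=4: min(20,4)*4=16 best=195, r--
l=0 r=3: min(20,3)*3=9 best=195, r--
l=0 r=2: min(20,9)*2=18 best=195, r--
l=0 r=1: min(20,17)*1=17 best=195, r--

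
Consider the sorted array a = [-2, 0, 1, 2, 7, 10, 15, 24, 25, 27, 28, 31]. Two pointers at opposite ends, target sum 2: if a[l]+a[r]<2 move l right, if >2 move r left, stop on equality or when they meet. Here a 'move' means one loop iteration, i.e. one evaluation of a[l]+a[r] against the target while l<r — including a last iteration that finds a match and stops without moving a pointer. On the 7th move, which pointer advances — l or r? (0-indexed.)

r

[0,11] -2+31=29 >2 → r--
[0,10] -2+28=26 >2 → r--
[0,9] -2+27=25 >2 → r--
[0,8] -2+25=23 >2 → r--
[0,7] -2+24=22 >2 → r--
[0,6] -2+15=13 >2 → r--
[0,5] -2+10=8 >2 → r--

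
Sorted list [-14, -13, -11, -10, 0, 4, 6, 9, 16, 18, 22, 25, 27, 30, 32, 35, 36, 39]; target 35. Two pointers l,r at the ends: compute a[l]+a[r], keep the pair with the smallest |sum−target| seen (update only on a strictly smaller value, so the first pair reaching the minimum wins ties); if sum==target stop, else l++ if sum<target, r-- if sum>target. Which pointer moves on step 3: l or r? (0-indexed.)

l=0 r=17: -14+39=25 d=10 *, l++
l=1 r=17: -13+39=26 d=9 *, l++
l=2 r=17: -11+39=28 d=7 *, l++

l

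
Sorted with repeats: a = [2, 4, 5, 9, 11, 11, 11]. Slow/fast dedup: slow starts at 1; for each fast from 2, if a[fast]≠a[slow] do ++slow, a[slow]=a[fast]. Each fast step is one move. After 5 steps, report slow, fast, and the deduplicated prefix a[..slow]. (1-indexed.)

slow=1 fast=2: a[fast]=4≠a[slow]=2 write a[2]=4, slow++,fast++
slow=2 fast=3: a[fast]=5≠a[slow]=4 write a[3]=5, slow++,fast++
slow=3 fast=4: a[fast]=9≠a[slow]=5 write a[4]=9, slow++,fast++
slow=4 fast=5: a[fast]=11≠a[slow]=9 write a[5]=11, slow++,fast++
slow=5 fast=6: a[fast]=11=a[slow] dup, fast++

slow=5, fast=7, prefix=[2, 4, 5, 9, 11]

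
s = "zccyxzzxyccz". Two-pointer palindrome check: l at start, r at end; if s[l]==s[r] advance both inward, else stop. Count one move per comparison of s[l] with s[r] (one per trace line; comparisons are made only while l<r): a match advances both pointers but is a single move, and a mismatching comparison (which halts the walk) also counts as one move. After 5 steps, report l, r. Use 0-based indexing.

l=5, r=6

[0,11] 'z'=='z' → l++,r--
[1,10] 'c'=='c' → l++,r--
[2,9] 'c'=='c' → l++,r--
[3,8] 'y'=='y' → l++,r--
[4,7] 'x'=='x' → l++,r--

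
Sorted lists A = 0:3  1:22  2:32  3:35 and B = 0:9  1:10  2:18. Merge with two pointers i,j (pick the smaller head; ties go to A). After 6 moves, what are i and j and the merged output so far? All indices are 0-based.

[i=0,j=0] A[i]=3<=B[j]=9 take 3 → i++
[i=1,j=0] A[i]=22>B[j]=9 take 9 → j++
[i=1,j=1] A[i]=22>B[j]=10 take 10 → j++
[i=1,j=2] A[i]=22>B[j]=18 take 18 → j++
[i=1,j=3] B done, take A[i]=22 → i++
[i=2,j=3] B done, take A[i]=32 → i++

i=3, j=3, merged so far=[3, 9, 10, 18, 22, 32]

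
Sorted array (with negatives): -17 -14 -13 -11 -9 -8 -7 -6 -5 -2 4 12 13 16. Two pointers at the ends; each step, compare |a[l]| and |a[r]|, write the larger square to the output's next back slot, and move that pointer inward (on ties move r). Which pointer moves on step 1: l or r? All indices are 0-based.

[0,13] |-17|>|16| out[13]=289 → l++

l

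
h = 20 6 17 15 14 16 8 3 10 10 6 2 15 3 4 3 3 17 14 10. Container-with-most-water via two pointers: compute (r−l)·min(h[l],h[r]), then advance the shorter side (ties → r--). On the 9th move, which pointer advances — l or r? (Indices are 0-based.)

l=0 r=19: min(20,10)*19=190 best=190 *, r--
l=0 r=18: min(20,14)*18=252 best=252 *, r--
l=0 r=17: min(20,17)*17=289 best=289 *, r--
l=0 r=16: min(20,3)*16=48 best=289, r--
l=0 r=15: min(20,3)*15=45 best=289, r--
l=0 r=14: min(20,4)*14=56 best=289, r--
l=0 r=13: min(20,3)*13=39 best=289, r--
l=0 r=12: min(20,15)*12=180 best=289, r--
l=0 r=11: min(20,2)*11=22 best=289, r--

r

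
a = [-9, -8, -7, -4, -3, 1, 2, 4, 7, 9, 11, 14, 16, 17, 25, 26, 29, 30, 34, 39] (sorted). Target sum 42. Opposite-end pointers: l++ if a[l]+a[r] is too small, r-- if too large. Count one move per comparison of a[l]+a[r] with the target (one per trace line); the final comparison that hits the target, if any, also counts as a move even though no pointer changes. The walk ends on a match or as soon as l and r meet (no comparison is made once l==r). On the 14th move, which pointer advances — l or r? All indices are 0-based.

r

[0,19] -9+39=30 <42 → l++
[1,19] -8+39=31 <42 → l++
[2,19] -7+39=32 <42 → l++
[3,19] -4+39=35 <42 → l++
[4,19] -3+39=36 <42 → l++
[5,19] 1+39=40 <42 → l++
[6,19] 2+39=41 <42 → l++
[7,19] 4+39=43 >42 → r--
[7,18] 4+34=38 <42 → l++
[8,18] 7+34=41 <42 → l++
[9,18] 9+34=43 >42 → r--
[9,17] 9+30=39 <42 → l++
[10,17] 11+30=41 <42 → l++
[11,17] 14+30=44 >42 → r--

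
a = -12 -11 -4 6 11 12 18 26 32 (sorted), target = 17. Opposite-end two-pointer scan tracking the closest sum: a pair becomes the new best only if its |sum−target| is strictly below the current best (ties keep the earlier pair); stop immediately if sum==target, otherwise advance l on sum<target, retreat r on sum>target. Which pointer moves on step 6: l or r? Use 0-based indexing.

[0,8] -12+32=20 d=3 * → r--
[0,7] -12+26=14 d=3 → l++
[1,7] -11+26=15 d=2 * → l++
[2,7] -4+26=22 d=5 → r--
[2,6] -4+18=14 d=3 → l++
[3,6] 6+18=24 d=7 → r--

r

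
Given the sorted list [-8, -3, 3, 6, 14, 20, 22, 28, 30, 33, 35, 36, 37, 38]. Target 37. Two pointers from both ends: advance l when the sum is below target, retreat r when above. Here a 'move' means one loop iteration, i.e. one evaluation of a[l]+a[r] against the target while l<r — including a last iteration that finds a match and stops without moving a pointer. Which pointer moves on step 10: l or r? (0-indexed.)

l=0 r=13: -8+38=30 <37, l++
l=1 r=13: -3+38=35 <37, l++
l=2 r=13: 3+38=41 >37, r--
l=2 r=12: 3+37=40 >37, r--
l=2 r=11: 3+36=39 >37, r--
l=2 r=10: 3+35=38 >37, r--
l=2 r=9: 3+33=36 <37, l++
l=3 r=9: 6+33=39 >37, r--
l=3 r=8: 6+30=36 <37, l++
l=4 r=8: 14+30=44 >37, r--

r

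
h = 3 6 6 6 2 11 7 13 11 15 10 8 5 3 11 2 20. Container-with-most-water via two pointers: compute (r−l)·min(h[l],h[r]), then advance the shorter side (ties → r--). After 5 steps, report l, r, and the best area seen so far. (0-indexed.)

l=0 r=16: min(3,20)*16=48 best=48 *, l++
l=1 r=16: min(6,20)*15=90 best=90 *, l++
l=2 r=16: min(6,20)*14=84 best=90, l++
l=3 r=16: min(6,20)*13=78 best=90, l++
l=4 r=16: min(2,20)*12=24 best=90, l++

l=5, r=16, best area=90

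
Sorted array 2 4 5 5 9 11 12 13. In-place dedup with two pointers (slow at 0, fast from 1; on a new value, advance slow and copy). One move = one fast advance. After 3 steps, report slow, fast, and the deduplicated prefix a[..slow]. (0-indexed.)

slow=2, fast=4, prefix=[2, 4, 5]

(s=0,f=1) a[fast]=4≠a[slow]=2 write a[1]=4 → slow++,fast++
(s=1,f=2) a[fast]=5≠a[slow]=4 write a[2]=5 → slow++,fast++
(s=2,f=3) a[fast]=5=a[slow] dup → fast++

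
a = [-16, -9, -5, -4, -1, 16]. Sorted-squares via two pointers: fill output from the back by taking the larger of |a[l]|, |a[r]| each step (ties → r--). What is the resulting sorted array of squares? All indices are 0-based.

[0,5] |-16|<=|16| out[5]=256 → r--
[0,4] |-16|>|-1| out[4]=256 → l++
[1,4] |-9|>|-1| out[3]=81 → l++
[2,4] |-5|>|-1| out[2]=25 → l++
[3,4] |-4|>|-1| out[1]=16 → l++
[4,4] |-1|<=|-1| out[0]=1 → r--

[1, 16, 25, 81, 256, 256]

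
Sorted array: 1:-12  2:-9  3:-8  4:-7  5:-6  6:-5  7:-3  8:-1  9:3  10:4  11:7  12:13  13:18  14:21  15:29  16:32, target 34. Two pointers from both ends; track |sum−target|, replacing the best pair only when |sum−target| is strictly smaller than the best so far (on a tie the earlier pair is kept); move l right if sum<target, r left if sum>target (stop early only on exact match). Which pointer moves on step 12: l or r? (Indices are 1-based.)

[1,16] -12+32=20 d=14 * → l++
[2,16] -9+32=23 d=11 * → l++
[3,16] -8+32=24 d=10 * → l++
[4,16] -7+32=25 d=9 * → l++
[5,16] -6+32=26 d=8 * → l++
[6,16] -5+32=27 d=7 * → l++
[7,16] -3+32=29 d=5 * → l++
[8,16] -1+32=31 d=3 * → l++
[9,16] 3+32=35 d=1 * → r--
[9,15] 3+29=32 d=2 → l++
[10,15] 4+29=33 d=1 → l++
[11,15] 7+29=36 d=2 → r--

r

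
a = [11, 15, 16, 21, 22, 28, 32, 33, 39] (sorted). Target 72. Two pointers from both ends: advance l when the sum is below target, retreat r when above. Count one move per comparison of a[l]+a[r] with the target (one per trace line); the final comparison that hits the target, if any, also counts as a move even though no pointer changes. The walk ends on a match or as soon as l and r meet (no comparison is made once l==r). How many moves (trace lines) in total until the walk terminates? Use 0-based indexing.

[0,8] 11+39=50 <72 → l++
[1,8] 15+39=54 <72 → l++
[2,8] 16+39=55 <72 → l++
[3,8] 21+39=60 <72 → l++
[4,8] 22+39=61 <72 → l++
[5,8] 28+39=67 <72 → l++
[6,8] 32+39=71 <72 → l++
[7,8] 33+39=72 → found

8 moves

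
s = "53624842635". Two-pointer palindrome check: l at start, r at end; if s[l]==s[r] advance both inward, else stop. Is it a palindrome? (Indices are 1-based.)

palindrome

[1,11] '5'=='5' → l++,r--
[2,10] '3'=='3' → l++,r--
[3,9] '6'=='6' → l++,r--
[4,8] '2'=='2' → l++,r--
[5,7] '4'=='4' → l++,r--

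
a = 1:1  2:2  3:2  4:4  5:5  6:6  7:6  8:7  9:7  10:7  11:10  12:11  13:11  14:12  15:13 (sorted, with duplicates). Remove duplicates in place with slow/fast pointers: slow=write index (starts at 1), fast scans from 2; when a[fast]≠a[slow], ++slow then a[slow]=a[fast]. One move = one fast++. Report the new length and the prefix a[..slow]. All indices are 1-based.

slow=1 fast=2: a[fast]=2≠a[slow]=1 write a[2]=2, slow++,fast++
slow=2 fast=3: a[fast]=2=a[slow] dup, fast++
slow=2 fast=4: a[fast]=4≠a[slow]=2 write a[3]=4, slow++,fast++
slow=3 fast=5: a[fast]=5≠a[slow]=4 write a[4]=5, slow++,fast++
slow=4 fast=6: a[fast]=6≠a[slow]=5 write a[5]=6, slow++,fast++
slow=5 fast=7: a[fast]=6=a[slow] dup, fast++
slow=5 fast=8: a[fast]=7≠a[slow]=6 write a[6]=7, slow++,fast++
slow=6 fast=9: a[fast]=7=a[slow] dup, fast++
slow=6 fast=10: a[fast]=7=a[slow] dup, fast++
slow=6 fast=11: a[fast]=10≠a[slow]=7 write a[7]=10, slow++,fast++
slow=7 fast=12: a[fast]=11≠a[slow]=10 write a[8]=11, slow++,fast++
slow=8 fast=13: a[fast]=11=a[slow] dup, fast++
slow=8 fast=14: a[fast]=12≠a[slow]=11 write a[9]=12, slow++,fast++
slow=9 fast=15: a[fast]=13≠a[slow]=12 write a[10]=13, slow++,fast++

length 10; prefix = [1, 2, 4, 5, 6, 7, 10, 11, 12, 13]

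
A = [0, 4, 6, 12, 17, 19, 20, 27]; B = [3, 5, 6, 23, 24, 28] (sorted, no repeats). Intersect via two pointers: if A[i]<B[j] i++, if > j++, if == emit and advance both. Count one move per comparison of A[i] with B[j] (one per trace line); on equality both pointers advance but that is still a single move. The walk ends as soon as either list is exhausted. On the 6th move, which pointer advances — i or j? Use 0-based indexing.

i

[i=0,j=0] 0<3 → i++
[i=1,j=0] 4>3 → j++
[i=1,j=1] 4<5 → i++
[i=2,j=1] 6>5 → j++
[i=2,j=2] 6==6 emit → i++,j++
[i=3,j=3] 12<23 → i++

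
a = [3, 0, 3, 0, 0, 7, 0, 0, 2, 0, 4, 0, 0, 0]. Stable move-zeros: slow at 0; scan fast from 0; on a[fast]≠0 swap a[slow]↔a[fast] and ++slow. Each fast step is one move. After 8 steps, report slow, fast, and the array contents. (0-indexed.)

(s=0,f=0) a[fast]=3≠0 swap→a[0]=3 → slow++,fast++
(s=1,f=1) a[fast]=0 → fast++
(s=1,f=2) a[fast]=3≠0 swap→a[1]=3 → slow++,fast++
(s=2,f=3) a[fast]=0 → fast++
(s=2,f=4) a[fast]=0 → fast++
(s=2,f=5) a[fast]=7≠0 swap→a[2]=7 → slow++,fast++
(s=3,f=6) a[fast]=0 → fast++
(s=3,f=7) a[fast]=0 → fast++

slow=3, fast=8, a=[3, 3, 7, 0, 0, 0, 0, 0, 2, 0, 4, 0, 0, 0]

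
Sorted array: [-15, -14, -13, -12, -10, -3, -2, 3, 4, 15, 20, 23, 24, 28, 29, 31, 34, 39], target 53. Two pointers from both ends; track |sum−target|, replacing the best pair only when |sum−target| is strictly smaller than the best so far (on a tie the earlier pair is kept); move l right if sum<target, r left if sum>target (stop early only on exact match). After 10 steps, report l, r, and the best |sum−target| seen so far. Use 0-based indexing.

[0,17] -15+39=24 d=29 * → l++
[1,17] -14+39=25 d=28 * → l++
[2,17] -13+39=26 d=27 * → l++
[3,17] -12+39=27 d=26 * → l++
[4,17] -10+39=29 d=24 * → l++
[5,17] -3+39=36 d=17 * → l++
[6,17] -2+39=37 d=16 * → l++
[7,17] 3+39=42 d=11 * → l++
[8,17] 4+39=43 d=10 * → l++
[9,17] 15+39=54 d=1 * → r--

l=9, r=16, best |Δ|=1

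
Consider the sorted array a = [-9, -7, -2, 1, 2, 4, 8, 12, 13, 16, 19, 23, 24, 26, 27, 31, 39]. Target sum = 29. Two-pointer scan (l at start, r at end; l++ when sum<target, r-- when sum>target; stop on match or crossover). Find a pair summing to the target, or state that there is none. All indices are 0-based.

[0,16] -9+39=30 >29 → r--
[0,15] -9+31=22 <29 → l++
[1,15] -7+31=24 <29 → l++
[2,15] -2+31=29 → found

(-2, 31)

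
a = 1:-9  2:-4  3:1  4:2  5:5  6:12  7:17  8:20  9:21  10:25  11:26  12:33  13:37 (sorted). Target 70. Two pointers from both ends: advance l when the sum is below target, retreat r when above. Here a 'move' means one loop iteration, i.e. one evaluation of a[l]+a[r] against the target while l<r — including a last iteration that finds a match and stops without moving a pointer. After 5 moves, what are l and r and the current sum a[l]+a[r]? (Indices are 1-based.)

[1,13] -9+37=28 <70 → l++
[2,13] -4+37=33 <70 → l++
[3,13] 1+37=38 <70 → l++
[4,13] 2+37=39 <70 → l++
[5,13] 5+37=42 <70 → l++

l=6, r=13, sum=49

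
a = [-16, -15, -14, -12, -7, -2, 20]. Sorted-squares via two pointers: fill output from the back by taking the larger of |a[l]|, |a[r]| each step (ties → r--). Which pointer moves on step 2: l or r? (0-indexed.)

l

l=0 r=6: |-16|<=|20| out[6]=400, r--
l=0 r=5: |-16|>|-2| out[5]=256, l++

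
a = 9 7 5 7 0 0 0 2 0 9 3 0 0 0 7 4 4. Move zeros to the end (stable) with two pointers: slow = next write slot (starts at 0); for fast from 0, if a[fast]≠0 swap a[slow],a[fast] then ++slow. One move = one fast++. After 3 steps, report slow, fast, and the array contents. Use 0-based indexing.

slow=3, fast=3, a=[9, 7, 5, 7, 0, 0, 0, 2, 0, 9, 3, 0, 0, 0, 7, 4, 4]

(s=0,f=0) a[fast]=9≠0 swap→a[0]=9 → slow++,fast++
(s=1,f=1) a[fast]=7≠0 swap→a[1]=7 → slow++,fast++
(s=2,f=2) a[fast]=5≠0 swap→a[2]=5 → slow++,fast++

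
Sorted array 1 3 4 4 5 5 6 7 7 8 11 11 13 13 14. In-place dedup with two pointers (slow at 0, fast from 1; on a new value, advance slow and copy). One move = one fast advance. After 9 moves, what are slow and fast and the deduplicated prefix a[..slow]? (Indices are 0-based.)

(s=0,f=1) a[fast]=3≠a[slow]=1 write a[1]=3 → slow++,fast++
(s=1,f=2) a[fast]=4≠a[slow]=3 write a[2]=4 → slow++,fast++
(s=2,f=3) a[fast]=4=a[slow] dup → fast++
(s=2,f=4) a[fast]=5≠a[slow]=4 write a[3]=5 → slow++,fast++
(s=3,f=5) a[fast]=5=a[slow] dup → fast++
(s=3,f=6) a[fast]=6≠a[slow]=5 write a[4]=6 → slow++,fast++
(s=4,f=7) a[fast]=7≠a[slow]=6 write a[5]=7 → slow++,fast++
(s=5,f=8) a[fast]=7=a[slow] dup → fast++
(s=5,f=9) a[fast]=8≠a[slow]=7 write a[6]=8 → slow++,fast++

slow=6, fast=10, prefix=[1, 3, 4, 5, 6, 7, 8]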